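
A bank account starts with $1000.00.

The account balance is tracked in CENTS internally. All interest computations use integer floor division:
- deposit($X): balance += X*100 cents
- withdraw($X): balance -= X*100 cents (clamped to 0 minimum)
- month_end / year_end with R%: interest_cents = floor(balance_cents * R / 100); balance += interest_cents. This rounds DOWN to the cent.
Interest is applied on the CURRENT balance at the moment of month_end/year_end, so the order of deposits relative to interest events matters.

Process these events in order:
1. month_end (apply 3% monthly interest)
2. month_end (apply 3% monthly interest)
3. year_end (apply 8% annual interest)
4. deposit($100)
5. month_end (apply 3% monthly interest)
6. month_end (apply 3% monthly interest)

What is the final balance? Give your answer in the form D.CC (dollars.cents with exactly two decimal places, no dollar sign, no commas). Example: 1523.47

After 1 (month_end (apply 3% monthly interest)): balance=$1030.00 total_interest=$30.00
After 2 (month_end (apply 3% monthly interest)): balance=$1060.90 total_interest=$60.90
After 3 (year_end (apply 8% annual interest)): balance=$1145.77 total_interest=$145.77
After 4 (deposit($100)): balance=$1245.77 total_interest=$145.77
After 5 (month_end (apply 3% monthly interest)): balance=$1283.14 total_interest=$183.14
After 6 (month_end (apply 3% monthly interest)): balance=$1321.63 total_interest=$221.63

Answer: 1321.63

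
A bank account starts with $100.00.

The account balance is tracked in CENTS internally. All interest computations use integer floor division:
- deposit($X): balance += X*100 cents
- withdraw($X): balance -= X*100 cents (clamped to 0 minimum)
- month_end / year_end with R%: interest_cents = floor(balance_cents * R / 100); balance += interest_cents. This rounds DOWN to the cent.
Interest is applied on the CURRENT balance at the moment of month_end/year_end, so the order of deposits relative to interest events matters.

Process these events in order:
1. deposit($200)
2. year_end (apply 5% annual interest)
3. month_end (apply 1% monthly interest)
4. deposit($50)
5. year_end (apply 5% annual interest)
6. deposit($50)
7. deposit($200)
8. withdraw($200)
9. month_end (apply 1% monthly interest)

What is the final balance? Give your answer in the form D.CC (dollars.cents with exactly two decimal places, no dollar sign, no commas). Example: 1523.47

After 1 (deposit($200)): balance=$300.00 total_interest=$0.00
After 2 (year_end (apply 5% annual interest)): balance=$315.00 total_interest=$15.00
After 3 (month_end (apply 1% monthly interest)): balance=$318.15 total_interest=$18.15
After 4 (deposit($50)): balance=$368.15 total_interest=$18.15
After 5 (year_end (apply 5% annual interest)): balance=$386.55 total_interest=$36.55
After 6 (deposit($50)): balance=$436.55 total_interest=$36.55
After 7 (deposit($200)): balance=$636.55 total_interest=$36.55
After 8 (withdraw($200)): balance=$436.55 total_interest=$36.55
After 9 (month_end (apply 1% monthly interest)): balance=$440.91 total_interest=$40.91

Answer: 440.91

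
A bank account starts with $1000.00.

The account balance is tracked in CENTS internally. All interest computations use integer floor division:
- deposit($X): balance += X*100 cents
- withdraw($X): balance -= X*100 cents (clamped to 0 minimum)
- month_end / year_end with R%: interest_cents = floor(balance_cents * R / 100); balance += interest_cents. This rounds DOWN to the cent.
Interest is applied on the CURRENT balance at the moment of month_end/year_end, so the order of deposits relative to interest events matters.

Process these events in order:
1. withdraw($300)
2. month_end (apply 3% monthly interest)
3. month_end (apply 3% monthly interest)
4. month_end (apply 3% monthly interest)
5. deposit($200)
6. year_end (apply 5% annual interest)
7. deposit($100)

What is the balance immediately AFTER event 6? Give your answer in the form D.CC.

Answer: 1013.14

Derivation:
After 1 (withdraw($300)): balance=$700.00 total_interest=$0.00
After 2 (month_end (apply 3% monthly interest)): balance=$721.00 total_interest=$21.00
After 3 (month_end (apply 3% monthly interest)): balance=$742.63 total_interest=$42.63
After 4 (month_end (apply 3% monthly interest)): balance=$764.90 total_interest=$64.90
After 5 (deposit($200)): balance=$964.90 total_interest=$64.90
After 6 (year_end (apply 5% annual interest)): balance=$1013.14 total_interest=$113.14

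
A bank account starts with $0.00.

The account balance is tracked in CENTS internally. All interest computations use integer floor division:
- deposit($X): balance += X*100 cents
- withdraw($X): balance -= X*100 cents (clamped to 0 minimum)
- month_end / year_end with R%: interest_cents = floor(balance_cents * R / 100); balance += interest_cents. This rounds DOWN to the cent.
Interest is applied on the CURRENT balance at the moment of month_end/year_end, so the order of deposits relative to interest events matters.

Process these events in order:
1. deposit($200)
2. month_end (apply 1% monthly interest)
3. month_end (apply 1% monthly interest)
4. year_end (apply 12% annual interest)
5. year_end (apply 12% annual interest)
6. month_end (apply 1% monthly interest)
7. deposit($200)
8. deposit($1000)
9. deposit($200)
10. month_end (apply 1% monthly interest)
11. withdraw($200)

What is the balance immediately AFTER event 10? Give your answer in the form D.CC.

Answer: 1675.05

Derivation:
After 1 (deposit($200)): balance=$200.00 total_interest=$0.00
After 2 (month_end (apply 1% monthly interest)): balance=$202.00 total_interest=$2.00
After 3 (month_end (apply 1% monthly interest)): balance=$204.02 total_interest=$4.02
After 4 (year_end (apply 12% annual interest)): balance=$228.50 total_interest=$28.50
After 5 (year_end (apply 12% annual interest)): balance=$255.92 total_interest=$55.92
After 6 (month_end (apply 1% monthly interest)): balance=$258.47 total_interest=$58.47
After 7 (deposit($200)): balance=$458.47 total_interest=$58.47
After 8 (deposit($1000)): balance=$1458.47 total_interest=$58.47
After 9 (deposit($200)): balance=$1658.47 total_interest=$58.47
After 10 (month_end (apply 1% monthly interest)): balance=$1675.05 total_interest=$75.05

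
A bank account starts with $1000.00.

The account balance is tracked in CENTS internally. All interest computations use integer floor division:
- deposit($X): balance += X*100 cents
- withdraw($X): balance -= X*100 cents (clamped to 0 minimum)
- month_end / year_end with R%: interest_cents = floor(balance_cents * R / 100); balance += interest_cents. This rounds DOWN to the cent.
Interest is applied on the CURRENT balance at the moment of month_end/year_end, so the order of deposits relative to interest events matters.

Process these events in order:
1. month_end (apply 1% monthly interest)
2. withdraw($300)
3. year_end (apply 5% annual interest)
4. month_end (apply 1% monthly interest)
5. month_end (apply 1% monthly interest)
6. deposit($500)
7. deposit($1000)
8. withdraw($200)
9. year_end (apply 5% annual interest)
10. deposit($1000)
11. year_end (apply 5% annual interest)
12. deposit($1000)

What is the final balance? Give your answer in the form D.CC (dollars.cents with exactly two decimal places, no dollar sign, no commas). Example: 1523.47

After 1 (month_end (apply 1% monthly interest)): balance=$1010.00 total_interest=$10.00
After 2 (withdraw($300)): balance=$710.00 total_interest=$10.00
After 3 (year_end (apply 5% annual interest)): balance=$745.50 total_interest=$45.50
After 4 (month_end (apply 1% monthly interest)): balance=$752.95 total_interest=$52.95
After 5 (month_end (apply 1% monthly interest)): balance=$760.47 total_interest=$60.47
After 6 (deposit($500)): balance=$1260.47 total_interest=$60.47
After 7 (deposit($1000)): balance=$2260.47 total_interest=$60.47
After 8 (withdraw($200)): balance=$2060.47 total_interest=$60.47
After 9 (year_end (apply 5% annual interest)): balance=$2163.49 total_interest=$163.49
After 10 (deposit($1000)): balance=$3163.49 total_interest=$163.49
After 11 (year_end (apply 5% annual interest)): balance=$3321.66 total_interest=$321.66
After 12 (deposit($1000)): balance=$4321.66 total_interest=$321.66

Answer: 4321.66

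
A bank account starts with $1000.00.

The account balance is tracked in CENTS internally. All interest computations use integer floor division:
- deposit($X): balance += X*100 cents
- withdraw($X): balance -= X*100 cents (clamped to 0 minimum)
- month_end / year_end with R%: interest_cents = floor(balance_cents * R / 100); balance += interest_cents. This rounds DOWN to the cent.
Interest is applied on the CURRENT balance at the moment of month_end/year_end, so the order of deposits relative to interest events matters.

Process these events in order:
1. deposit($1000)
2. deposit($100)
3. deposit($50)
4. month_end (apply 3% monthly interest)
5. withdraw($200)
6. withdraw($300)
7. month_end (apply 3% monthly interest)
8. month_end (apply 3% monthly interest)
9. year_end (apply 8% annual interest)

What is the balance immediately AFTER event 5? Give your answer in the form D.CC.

After 1 (deposit($1000)): balance=$2000.00 total_interest=$0.00
After 2 (deposit($100)): balance=$2100.00 total_interest=$0.00
After 3 (deposit($50)): balance=$2150.00 total_interest=$0.00
After 4 (month_end (apply 3% monthly interest)): balance=$2214.50 total_interest=$64.50
After 5 (withdraw($200)): balance=$2014.50 total_interest=$64.50

Answer: 2014.50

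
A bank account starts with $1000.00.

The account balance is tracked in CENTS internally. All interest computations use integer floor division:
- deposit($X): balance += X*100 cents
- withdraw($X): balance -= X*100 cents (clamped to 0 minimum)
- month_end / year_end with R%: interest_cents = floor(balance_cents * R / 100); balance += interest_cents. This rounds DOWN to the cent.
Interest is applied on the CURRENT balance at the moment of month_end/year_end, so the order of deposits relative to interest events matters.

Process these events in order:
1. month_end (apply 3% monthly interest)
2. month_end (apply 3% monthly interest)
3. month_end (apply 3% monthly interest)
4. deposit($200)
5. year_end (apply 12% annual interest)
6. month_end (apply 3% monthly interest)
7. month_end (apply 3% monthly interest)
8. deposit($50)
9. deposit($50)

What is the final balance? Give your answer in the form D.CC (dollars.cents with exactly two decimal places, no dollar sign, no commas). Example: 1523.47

Answer: 1636.00

Derivation:
After 1 (month_end (apply 3% monthly interest)): balance=$1030.00 total_interest=$30.00
After 2 (month_end (apply 3% monthly interest)): balance=$1060.90 total_interest=$60.90
After 3 (month_end (apply 3% monthly interest)): balance=$1092.72 total_interest=$92.72
After 4 (deposit($200)): balance=$1292.72 total_interest=$92.72
After 5 (year_end (apply 12% annual interest)): balance=$1447.84 total_interest=$247.84
After 6 (month_end (apply 3% monthly interest)): balance=$1491.27 total_interest=$291.27
After 7 (month_end (apply 3% monthly interest)): balance=$1536.00 total_interest=$336.00
After 8 (deposit($50)): balance=$1586.00 total_interest=$336.00
After 9 (deposit($50)): balance=$1636.00 total_interest=$336.00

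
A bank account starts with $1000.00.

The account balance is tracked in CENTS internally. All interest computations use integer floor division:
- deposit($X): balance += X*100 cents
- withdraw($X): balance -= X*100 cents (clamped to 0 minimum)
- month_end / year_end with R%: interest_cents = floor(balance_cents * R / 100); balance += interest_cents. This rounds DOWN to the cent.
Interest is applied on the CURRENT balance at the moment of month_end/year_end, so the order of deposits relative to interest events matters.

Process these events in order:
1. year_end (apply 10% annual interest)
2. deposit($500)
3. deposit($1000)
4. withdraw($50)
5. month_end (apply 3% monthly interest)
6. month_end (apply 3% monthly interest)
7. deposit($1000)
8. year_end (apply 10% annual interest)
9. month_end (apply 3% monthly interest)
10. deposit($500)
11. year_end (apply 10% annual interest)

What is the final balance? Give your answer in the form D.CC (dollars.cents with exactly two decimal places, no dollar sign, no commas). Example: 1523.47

Answer: 5167.88

Derivation:
After 1 (year_end (apply 10% annual interest)): balance=$1100.00 total_interest=$100.00
After 2 (deposit($500)): balance=$1600.00 total_interest=$100.00
After 3 (deposit($1000)): balance=$2600.00 total_interest=$100.00
After 4 (withdraw($50)): balance=$2550.00 total_interest=$100.00
After 5 (month_end (apply 3% monthly interest)): balance=$2626.50 total_interest=$176.50
After 6 (month_end (apply 3% monthly interest)): balance=$2705.29 total_interest=$255.29
After 7 (deposit($1000)): balance=$3705.29 total_interest=$255.29
After 8 (year_end (apply 10% annual interest)): balance=$4075.81 total_interest=$625.81
After 9 (month_end (apply 3% monthly interest)): balance=$4198.08 total_interest=$748.08
After 10 (deposit($500)): balance=$4698.08 total_interest=$748.08
After 11 (year_end (apply 10% annual interest)): balance=$5167.88 total_interest=$1217.88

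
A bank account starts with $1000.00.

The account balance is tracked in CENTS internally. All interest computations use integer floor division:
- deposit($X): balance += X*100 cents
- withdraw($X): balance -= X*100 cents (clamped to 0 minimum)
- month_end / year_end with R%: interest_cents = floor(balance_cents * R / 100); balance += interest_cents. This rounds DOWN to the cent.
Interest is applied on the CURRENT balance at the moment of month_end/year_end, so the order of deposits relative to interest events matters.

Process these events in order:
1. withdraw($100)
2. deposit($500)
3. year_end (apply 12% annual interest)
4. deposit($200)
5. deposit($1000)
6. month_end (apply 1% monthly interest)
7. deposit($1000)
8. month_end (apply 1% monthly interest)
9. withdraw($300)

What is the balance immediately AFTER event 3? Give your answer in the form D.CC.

After 1 (withdraw($100)): balance=$900.00 total_interest=$0.00
After 2 (deposit($500)): balance=$1400.00 total_interest=$0.00
After 3 (year_end (apply 12% annual interest)): balance=$1568.00 total_interest=$168.00

Answer: 1568.00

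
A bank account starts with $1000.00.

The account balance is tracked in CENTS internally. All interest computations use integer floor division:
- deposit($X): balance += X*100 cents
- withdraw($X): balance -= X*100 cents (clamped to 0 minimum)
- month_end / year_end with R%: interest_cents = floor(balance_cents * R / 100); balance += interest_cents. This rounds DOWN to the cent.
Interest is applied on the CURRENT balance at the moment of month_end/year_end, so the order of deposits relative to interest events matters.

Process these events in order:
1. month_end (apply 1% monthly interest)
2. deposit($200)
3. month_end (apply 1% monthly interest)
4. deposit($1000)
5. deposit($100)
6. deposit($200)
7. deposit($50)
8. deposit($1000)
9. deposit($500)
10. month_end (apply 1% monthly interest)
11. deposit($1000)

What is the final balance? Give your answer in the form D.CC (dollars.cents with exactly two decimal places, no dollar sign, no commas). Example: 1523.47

After 1 (month_end (apply 1% monthly interest)): balance=$1010.00 total_interest=$10.00
After 2 (deposit($200)): balance=$1210.00 total_interest=$10.00
After 3 (month_end (apply 1% monthly interest)): balance=$1222.10 total_interest=$22.10
After 4 (deposit($1000)): balance=$2222.10 total_interest=$22.10
After 5 (deposit($100)): balance=$2322.10 total_interest=$22.10
After 6 (deposit($200)): balance=$2522.10 total_interest=$22.10
After 7 (deposit($50)): balance=$2572.10 total_interest=$22.10
After 8 (deposit($1000)): balance=$3572.10 total_interest=$22.10
After 9 (deposit($500)): balance=$4072.10 total_interest=$22.10
After 10 (month_end (apply 1% monthly interest)): balance=$4112.82 total_interest=$62.82
After 11 (deposit($1000)): balance=$5112.82 total_interest=$62.82

Answer: 5112.82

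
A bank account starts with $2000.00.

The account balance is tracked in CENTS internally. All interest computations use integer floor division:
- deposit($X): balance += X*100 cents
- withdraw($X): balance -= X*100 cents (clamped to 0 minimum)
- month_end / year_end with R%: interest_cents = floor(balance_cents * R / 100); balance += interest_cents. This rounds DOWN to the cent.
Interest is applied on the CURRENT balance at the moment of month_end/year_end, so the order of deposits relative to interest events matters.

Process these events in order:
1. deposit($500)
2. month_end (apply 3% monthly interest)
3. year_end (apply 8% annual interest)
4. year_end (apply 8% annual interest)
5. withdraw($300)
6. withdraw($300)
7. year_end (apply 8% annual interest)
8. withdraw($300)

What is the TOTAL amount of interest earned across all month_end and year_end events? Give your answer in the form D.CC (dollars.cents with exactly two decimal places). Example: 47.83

After 1 (deposit($500)): balance=$2500.00 total_interest=$0.00
After 2 (month_end (apply 3% monthly interest)): balance=$2575.00 total_interest=$75.00
After 3 (year_end (apply 8% annual interest)): balance=$2781.00 total_interest=$281.00
After 4 (year_end (apply 8% annual interest)): balance=$3003.48 total_interest=$503.48
After 5 (withdraw($300)): balance=$2703.48 total_interest=$503.48
After 6 (withdraw($300)): balance=$2403.48 total_interest=$503.48
After 7 (year_end (apply 8% annual interest)): balance=$2595.75 total_interest=$695.75
After 8 (withdraw($300)): balance=$2295.75 total_interest=$695.75

Answer: 695.75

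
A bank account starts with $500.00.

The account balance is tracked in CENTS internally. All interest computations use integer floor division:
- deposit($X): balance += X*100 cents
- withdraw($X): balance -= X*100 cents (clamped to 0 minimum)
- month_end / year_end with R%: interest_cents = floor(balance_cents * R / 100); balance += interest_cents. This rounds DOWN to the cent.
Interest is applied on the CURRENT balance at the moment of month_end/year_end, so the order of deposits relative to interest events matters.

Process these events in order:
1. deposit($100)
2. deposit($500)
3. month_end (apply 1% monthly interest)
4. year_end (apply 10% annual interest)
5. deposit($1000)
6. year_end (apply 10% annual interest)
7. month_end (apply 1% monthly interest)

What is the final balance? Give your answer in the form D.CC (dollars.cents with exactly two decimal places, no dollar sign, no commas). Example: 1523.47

Answer: 2468.75

Derivation:
After 1 (deposit($100)): balance=$600.00 total_interest=$0.00
After 2 (deposit($500)): balance=$1100.00 total_interest=$0.00
After 3 (month_end (apply 1% monthly interest)): balance=$1111.00 total_interest=$11.00
After 4 (year_end (apply 10% annual interest)): balance=$1222.10 total_interest=$122.10
After 5 (deposit($1000)): balance=$2222.10 total_interest=$122.10
After 6 (year_end (apply 10% annual interest)): balance=$2444.31 total_interest=$344.31
After 7 (month_end (apply 1% monthly interest)): balance=$2468.75 total_interest=$368.75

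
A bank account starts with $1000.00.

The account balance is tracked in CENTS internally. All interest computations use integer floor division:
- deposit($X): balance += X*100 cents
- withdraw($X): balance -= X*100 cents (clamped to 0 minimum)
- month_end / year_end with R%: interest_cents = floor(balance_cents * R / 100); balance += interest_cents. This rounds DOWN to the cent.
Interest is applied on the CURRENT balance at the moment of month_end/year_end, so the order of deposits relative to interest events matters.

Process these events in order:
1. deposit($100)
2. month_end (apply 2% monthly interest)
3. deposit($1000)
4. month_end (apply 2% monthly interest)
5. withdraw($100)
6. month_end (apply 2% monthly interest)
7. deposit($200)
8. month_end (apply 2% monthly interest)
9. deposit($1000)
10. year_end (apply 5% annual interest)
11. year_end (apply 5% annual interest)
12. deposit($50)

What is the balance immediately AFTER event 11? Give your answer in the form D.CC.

Answer: 3695.39

Derivation:
After 1 (deposit($100)): balance=$1100.00 total_interest=$0.00
After 2 (month_end (apply 2% monthly interest)): balance=$1122.00 total_interest=$22.00
After 3 (deposit($1000)): balance=$2122.00 total_interest=$22.00
After 4 (month_end (apply 2% monthly interest)): balance=$2164.44 total_interest=$64.44
After 5 (withdraw($100)): balance=$2064.44 total_interest=$64.44
After 6 (month_end (apply 2% monthly interest)): balance=$2105.72 total_interest=$105.72
After 7 (deposit($200)): balance=$2305.72 total_interest=$105.72
After 8 (month_end (apply 2% monthly interest)): balance=$2351.83 total_interest=$151.83
After 9 (deposit($1000)): balance=$3351.83 total_interest=$151.83
After 10 (year_end (apply 5% annual interest)): balance=$3519.42 total_interest=$319.42
After 11 (year_end (apply 5% annual interest)): balance=$3695.39 total_interest=$495.39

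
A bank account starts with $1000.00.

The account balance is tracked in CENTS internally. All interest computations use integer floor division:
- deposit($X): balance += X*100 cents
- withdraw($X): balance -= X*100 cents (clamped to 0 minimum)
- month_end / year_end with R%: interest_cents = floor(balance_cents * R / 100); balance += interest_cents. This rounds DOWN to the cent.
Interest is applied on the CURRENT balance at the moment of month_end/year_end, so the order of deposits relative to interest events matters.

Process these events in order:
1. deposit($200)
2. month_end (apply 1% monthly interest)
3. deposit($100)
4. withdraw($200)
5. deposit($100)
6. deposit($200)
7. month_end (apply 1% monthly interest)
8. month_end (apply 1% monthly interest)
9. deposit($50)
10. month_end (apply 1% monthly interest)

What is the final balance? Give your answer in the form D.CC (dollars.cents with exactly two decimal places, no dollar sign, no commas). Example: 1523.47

After 1 (deposit($200)): balance=$1200.00 total_interest=$0.00
After 2 (month_end (apply 1% monthly interest)): balance=$1212.00 total_interest=$12.00
After 3 (deposit($100)): balance=$1312.00 total_interest=$12.00
After 4 (withdraw($200)): balance=$1112.00 total_interest=$12.00
After 5 (deposit($100)): balance=$1212.00 total_interest=$12.00
After 6 (deposit($200)): balance=$1412.00 total_interest=$12.00
After 7 (month_end (apply 1% monthly interest)): balance=$1426.12 total_interest=$26.12
After 8 (month_end (apply 1% monthly interest)): balance=$1440.38 total_interest=$40.38
After 9 (deposit($50)): balance=$1490.38 total_interest=$40.38
After 10 (month_end (apply 1% monthly interest)): balance=$1505.28 total_interest=$55.28

Answer: 1505.28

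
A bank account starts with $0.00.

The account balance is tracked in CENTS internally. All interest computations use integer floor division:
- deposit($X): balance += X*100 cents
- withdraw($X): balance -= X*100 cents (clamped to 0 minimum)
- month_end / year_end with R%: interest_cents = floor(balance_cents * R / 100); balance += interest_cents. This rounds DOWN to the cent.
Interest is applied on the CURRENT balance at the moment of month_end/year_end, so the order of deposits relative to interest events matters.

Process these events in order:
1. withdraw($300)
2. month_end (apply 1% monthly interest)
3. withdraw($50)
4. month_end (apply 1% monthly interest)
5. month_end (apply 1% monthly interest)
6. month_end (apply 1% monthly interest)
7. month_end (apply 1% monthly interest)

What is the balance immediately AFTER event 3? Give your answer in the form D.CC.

Answer: 0.00

Derivation:
After 1 (withdraw($300)): balance=$0.00 total_interest=$0.00
After 2 (month_end (apply 1% monthly interest)): balance=$0.00 total_interest=$0.00
After 3 (withdraw($50)): balance=$0.00 total_interest=$0.00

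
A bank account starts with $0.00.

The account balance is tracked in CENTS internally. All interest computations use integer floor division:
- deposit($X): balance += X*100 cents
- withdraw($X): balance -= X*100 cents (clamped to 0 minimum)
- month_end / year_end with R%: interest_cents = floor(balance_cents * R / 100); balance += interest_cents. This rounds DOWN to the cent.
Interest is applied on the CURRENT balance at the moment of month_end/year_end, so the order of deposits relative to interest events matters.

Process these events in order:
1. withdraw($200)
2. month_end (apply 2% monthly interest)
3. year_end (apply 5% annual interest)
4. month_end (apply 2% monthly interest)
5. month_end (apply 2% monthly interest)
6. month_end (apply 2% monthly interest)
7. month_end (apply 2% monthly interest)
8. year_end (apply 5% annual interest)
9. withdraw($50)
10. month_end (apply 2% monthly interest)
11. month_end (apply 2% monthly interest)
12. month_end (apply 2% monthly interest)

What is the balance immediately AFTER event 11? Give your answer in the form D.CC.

After 1 (withdraw($200)): balance=$0.00 total_interest=$0.00
After 2 (month_end (apply 2% monthly interest)): balance=$0.00 total_interest=$0.00
After 3 (year_end (apply 5% annual interest)): balance=$0.00 total_interest=$0.00
After 4 (month_end (apply 2% monthly interest)): balance=$0.00 total_interest=$0.00
After 5 (month_end (apply 2% monthly interest)): balance=$0.00 total_interest=$0.00
After 6 (month_end (apply 2% monthly interest)): balance=$0.00 total_interest=$0.00
After 7 (month_end (apply 2% monthly interest)): balance=$0.00 total_interest=$0.00
After 8 (year_end (apply 5% annual interest)): balance=$0.00 total_interest=$0.00
After 9 (withdraw($50)): balance=$0.00 total_interest=$0.00
After 10 (month_end (apply 2% monthly interest)): balance=$0.00 total_interest=$0.00
After 11 (month_end (apply 2% monthly interest)): balance=$0.00 total_interest=$0.00

Answer: 0.00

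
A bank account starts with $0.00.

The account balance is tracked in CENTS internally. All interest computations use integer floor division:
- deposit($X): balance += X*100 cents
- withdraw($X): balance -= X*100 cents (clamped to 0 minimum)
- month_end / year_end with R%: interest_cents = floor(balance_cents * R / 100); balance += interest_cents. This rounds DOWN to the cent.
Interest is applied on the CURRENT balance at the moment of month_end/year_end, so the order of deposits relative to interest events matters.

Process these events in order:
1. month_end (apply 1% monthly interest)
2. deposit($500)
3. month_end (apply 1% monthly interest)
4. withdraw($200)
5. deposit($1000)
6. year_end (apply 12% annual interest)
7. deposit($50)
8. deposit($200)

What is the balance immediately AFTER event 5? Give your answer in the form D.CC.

Answer: 1305.00

Derivation:
After 1 (month_end (apply 1% monthly interest)): balance=$0.00 total_interest=$0.00
After 2 (deposit($500)): balance=$500.00 total_interest=$0.00
After 3 (month_end (apply 1% monthly interest)): balance=$505.00 total_interest=$5.00
After 4 (withdraw($200)): balance=$305.00 total_interest=$5.00
After 5 (deposit($1000)): balance=$1305.00 total_interest=$5.00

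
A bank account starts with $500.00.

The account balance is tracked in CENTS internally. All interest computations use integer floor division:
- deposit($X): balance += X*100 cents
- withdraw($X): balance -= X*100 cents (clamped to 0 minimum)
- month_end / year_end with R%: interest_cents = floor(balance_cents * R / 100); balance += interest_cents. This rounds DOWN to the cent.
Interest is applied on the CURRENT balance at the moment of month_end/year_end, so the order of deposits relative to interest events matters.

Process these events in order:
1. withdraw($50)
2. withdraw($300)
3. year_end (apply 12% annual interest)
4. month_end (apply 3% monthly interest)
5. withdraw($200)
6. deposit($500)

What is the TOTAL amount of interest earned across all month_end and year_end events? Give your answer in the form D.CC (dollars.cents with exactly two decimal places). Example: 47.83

After 1 (withdraw($50)): balance=$450.00 total_interest=$0.00
After 2 (withdraw($300)): balance=$150.00 total_interest=$0.00
After 3 (year_end (apply 12% annual interest)): balance=$168.00 total_interest=$18.00
After 4 (month_end (apply 3% monthly interest)): balance=$173.04 total_interest=$23.04
After 5 (withdraw($200)): balance=$0.00 total_interest=$23.04
After 6 (deposit($500)): balance=$500.00 total_interest=$23.04

Answer: 23.04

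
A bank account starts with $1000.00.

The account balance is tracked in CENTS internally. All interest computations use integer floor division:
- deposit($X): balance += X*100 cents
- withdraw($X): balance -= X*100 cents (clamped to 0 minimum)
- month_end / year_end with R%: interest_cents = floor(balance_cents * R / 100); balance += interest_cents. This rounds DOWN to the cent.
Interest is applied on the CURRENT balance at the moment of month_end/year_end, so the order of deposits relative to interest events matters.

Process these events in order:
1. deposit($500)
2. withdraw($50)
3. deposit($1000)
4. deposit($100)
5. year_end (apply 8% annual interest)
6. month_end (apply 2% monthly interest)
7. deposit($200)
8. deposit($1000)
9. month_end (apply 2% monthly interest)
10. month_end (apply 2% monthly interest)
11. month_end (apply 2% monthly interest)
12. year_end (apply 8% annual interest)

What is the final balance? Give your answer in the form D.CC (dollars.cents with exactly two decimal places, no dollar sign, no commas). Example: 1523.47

After 1 (deposit($500)): balance=$1500.00 total_interest=$0.00
After 2 (withdraw($50)): balance=$1450.00 total_interest=$0.00
After 3 (deposit($1000)): balance=$2450.00 total_interest=$0.00
After 4 (deposit($100)): balance=$2550.00 total_interest=$0.00
After 5 (year_end (apply 8% annual interest)): balance=$2754.00 total_interest=$204.00
After 6 (month_end (apply 2% monthly interest)): balance=$2809.08 total_interest=$259.08
After 7 (deposit($200)): balance=$3009.08 total_interest=$259.08
After 8 (deposit($1000)): balance=$4009.08 total_interest=$259.08
After 9 (month_end (apply 2% monthly interest)): balance=$4089.26 total_interest=$339.26
After 10 (month_end (apply 2% monthly interest)): balance=$4171.04 total_interest=$421.04
After 11 (month_end (apply 2% monthly interest)): balance=$4254.46 total_interest=$504.46
After 12 (year_end (apply 8% annual interest)): balance=$4594.81 total_interest=$844.81

Answer: 4594.81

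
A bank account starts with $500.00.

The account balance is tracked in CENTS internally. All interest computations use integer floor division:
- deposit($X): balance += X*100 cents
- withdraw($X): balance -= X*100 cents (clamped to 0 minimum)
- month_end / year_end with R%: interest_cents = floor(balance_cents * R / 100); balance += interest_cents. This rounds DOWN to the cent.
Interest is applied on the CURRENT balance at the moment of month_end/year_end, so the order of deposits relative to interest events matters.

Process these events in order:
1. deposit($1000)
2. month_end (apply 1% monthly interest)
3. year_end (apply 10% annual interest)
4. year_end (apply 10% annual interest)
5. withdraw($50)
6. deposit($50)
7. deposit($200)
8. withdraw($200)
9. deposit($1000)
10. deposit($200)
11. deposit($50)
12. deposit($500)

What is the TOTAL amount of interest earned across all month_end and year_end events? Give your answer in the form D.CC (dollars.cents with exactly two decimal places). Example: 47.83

Answer: 333.15

Derivation:
After 1 (deposit($1000)): balance=$1500.00 total_interest=$0.00
After 2 (month_end (apply 1% monthly interest)): balance=$1515.00 total_interest=$15.00
After 3 (year_end (apply 10% annual interest)): balance=$1666.50 total_interest=$166.50
After 4 (year_end (apply 10% annual interest)): balance=$1833.15 total_interest=$333.15
After 5 (withdraw($50)): balance=$1783.15 total_interest=$333.15
After 6 (deposit($50)): balance=$1833.15 total_interest=$333.15
After 7 (deposit($200)): balance=$2033.15 total_interest=$333.15
After 8 (withdraw($200)): balance=$1833.15 total_interest=$333.15
After 9 (deposit($1000)): balance=$2833.15 total_interest=$333.15
After 10 (deposit($200)): balance=$3033.15 total_interest=$333.15
After 11 (deposit($50)): balance=$3083.15 total_interest=$333.15
After 12 (deposit($500)): balance=$3583.15 total_interest=$333.15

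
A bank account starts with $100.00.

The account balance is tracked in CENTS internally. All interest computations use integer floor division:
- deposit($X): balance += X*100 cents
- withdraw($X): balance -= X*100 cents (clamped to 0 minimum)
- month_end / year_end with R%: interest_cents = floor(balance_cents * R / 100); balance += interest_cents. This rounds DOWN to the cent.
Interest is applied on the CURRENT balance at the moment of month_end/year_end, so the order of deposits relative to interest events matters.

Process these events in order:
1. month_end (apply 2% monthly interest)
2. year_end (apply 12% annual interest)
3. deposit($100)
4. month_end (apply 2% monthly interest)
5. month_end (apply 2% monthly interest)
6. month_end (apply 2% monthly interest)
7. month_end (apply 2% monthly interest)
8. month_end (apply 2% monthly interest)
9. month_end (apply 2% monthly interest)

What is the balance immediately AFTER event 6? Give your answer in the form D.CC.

After 1 (month_end (apply 2% monthly interest)): balance=$102.00 total_interest=$2.00
After 2 (year_end (apply 12% annual interest)): balance=$114.24 total_interest=$14.24
After 3 (deposit($100)): balance=$214.24 total_interest=$14.24
After 4 (month_end (apply 2% monthly interest)): balance=$218.52 total_interest=$18.52
After 5 (month_end (apply 2% monthly interest)): balance=$222.89 total_interest=$22.89
After 6 (month_end (apply 2% monthly interest)): balance=$227.34 total_interest=$27.34

Answer: 227.34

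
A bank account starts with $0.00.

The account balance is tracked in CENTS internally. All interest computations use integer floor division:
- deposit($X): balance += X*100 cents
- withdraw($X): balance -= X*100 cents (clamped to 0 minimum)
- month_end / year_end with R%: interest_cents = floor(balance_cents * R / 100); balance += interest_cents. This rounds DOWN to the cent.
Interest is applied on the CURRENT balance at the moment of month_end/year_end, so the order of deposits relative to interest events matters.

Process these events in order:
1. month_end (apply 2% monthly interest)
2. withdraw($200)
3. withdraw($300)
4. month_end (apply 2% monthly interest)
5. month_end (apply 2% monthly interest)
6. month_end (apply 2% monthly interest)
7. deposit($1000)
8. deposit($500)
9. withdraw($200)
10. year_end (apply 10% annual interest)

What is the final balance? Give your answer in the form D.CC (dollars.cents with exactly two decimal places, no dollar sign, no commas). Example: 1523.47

After 1 (month_end (apply 2% monthly interest)): balance=$0.00 total_interest=$0.00
After 2 (withdraw($200)): balance=$0.00 total_interest=$0.00
After 3 (withdraw($300)): balance=$0.00 total_interest=$0.00
After 4 (month_end (apply 2% monthly interest)): balance=$0.00 total_interest=$0.00
After 5 (month_end (apply 2% monthly interest)): balance=$0.00 total_interest=$0.00
After 6 (month_end (apply 2% monthly interest)): balance=$0.00 total_interest=$0.00
After 7 (deposit($1000)): balance=$1000.00 total_interest=$0.00
After 8 (deposit($500)): balance=$1500.00 total_interest=$0.00
After 9 (withdraw($200)): balance=$1300.00 total_interest=$0.00
After 10 (year_end (apply 10% annual interest)): balance=$1430.00 total_interest=$130.00

Answer: 1430.00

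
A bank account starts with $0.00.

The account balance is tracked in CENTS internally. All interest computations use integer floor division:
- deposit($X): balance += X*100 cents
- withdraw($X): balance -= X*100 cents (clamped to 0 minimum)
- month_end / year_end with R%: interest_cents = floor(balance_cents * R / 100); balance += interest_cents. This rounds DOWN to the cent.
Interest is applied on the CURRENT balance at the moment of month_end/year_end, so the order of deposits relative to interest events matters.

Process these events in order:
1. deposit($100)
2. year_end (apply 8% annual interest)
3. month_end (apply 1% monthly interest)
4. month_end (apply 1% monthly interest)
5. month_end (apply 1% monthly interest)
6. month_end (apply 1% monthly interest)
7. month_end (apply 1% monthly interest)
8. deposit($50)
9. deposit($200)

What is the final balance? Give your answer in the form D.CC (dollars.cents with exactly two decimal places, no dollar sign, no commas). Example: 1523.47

Answer: 363.50

Derivation:
After 1 (deposit($100)): balance=$100.00 total_interest=$0.00
After 2 (year_end (apply 8% annual interest)): balance=$108.00 total_interest=$8.00
After 3 (month_end (apply 1% monthly interest)): balance=$109.08 total_interest=$9.08
After 4 (month_end (apply 1% monthly interest)): balance=$110.17 total_interest=$10.17
After 5 (month_end (apply 1% monthly interest)): balance=$111.27 total_interest=$11.27
After 6 (month_end (apply 1% monthly interest)): balance=$112.38 total_interest=$12.38
After 7 (month_end (apply 1% monthly interest)): balance=$113.50 total_interest=$13.50
After 8 (deposit($50)): balance=$163.50 total_interest=$13.50
After 9 (deposit($200)): balance=$363.50 total_interest=$13.50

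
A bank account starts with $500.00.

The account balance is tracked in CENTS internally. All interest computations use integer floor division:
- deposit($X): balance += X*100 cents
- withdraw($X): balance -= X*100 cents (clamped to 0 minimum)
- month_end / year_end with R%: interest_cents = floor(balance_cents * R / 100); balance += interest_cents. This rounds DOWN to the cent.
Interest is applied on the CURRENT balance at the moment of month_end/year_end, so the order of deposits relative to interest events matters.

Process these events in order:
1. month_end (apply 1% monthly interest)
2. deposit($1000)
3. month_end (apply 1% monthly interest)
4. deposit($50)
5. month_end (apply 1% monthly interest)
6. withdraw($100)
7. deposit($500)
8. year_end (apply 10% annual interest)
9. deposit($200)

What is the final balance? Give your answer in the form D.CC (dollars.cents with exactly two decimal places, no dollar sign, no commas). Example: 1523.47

After 1 (month_end (apply 1% monthly interest)): balance=$505.00 total_interest=$5.00
After 2 (deposit($1000)): balance=$1505.00 total_interest=$5.00
After 3 (month_end (apply 1% monthly interest)): balance=$1520.05 total_interest=$20.05
After 4 (deposit($50)): balance=$1570.05 total_interest=$20.05
After 5 (month_end (apply 1% monthly interest)): balance=$1585.75 total_interest=$35.75
After 6 (withdraw($100)): balance=$1485.75 total_interest=$35.75
After 7 (deposit($500)): balance=$1985.75 total_interest=$35.75
After 8 (year_end (apply 10% annual interest)): balance=$2184.32 total_interest=$234.32
After 9 (deposit($200)): balance=$2384.32 total_interest=$234.32

Answer: 2384.32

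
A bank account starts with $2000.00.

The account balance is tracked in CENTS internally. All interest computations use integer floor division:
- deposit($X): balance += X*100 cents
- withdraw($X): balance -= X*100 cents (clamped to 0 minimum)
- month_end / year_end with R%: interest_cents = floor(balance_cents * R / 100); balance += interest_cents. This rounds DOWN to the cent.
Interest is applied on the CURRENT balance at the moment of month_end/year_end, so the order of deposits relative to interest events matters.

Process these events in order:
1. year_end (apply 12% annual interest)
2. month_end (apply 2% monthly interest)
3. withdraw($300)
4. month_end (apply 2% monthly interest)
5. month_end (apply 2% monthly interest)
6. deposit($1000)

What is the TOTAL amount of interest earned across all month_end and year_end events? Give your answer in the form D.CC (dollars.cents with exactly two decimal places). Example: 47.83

After 1 (year_end (apply 12% annual interest)): balance=$2240.00 total_interest=$240.00
After 2 (month_end (apply 2% monthly interest)): balance=$2284.80 total_interest=$284.80
After 3 (withdraw($300)): balance=$1984.80 total_interest=$284.80
After 4 (month_end (apply 2% monthly interest)): balance=$2024.49 total_interest=$324.49
After 5 (month_end (apply 2% monthly interest)): balance=$2064.97 total_interest=$364.97
After 6 (deposit($1000)): balance=$3064.97 total_interest=$364.97

Answer: 364.97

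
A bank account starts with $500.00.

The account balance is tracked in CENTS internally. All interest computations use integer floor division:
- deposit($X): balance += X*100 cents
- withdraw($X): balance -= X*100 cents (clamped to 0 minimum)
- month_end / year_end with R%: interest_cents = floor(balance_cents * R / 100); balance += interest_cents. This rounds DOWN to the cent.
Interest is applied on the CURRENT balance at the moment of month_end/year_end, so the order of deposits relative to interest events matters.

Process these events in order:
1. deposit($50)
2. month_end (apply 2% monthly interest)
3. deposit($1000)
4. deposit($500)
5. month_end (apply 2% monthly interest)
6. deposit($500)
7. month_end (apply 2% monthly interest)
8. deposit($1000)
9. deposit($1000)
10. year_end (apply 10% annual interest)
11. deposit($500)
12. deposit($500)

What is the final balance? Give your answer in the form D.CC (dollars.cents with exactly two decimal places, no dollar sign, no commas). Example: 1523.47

Answer: 6119.68

Derivation:
After 1 (deposit($50)): balance=$550.00 total_interest=$0.00
After 2 (month_end (apply 2% monthly interest)): balance=$561.00 total_interest=$11.00
After 3 (deposit($1000)): balance=$1561.00 total_interest=$11.00
After 4 (deposit($500)): balance=$2061.00 total_interest=$11.00
After 5 (month_end (apply 2% monthly interest)): balance=$2102.22 total_interest=$52.22
After 6 (deposit($500)): balance=$2602.22 total_interest=$52.22
After 7 (month_end (apply 2% monthly interest)): balance=$2654.26 total_interest=$104.26
After 8 (deposit($1000)): balance=$3654.26 total_interest=$104.26
After 9 (deposit($1000)): balance=$4654.26 total_interest=$104.26
After 10 (year_end (apply 10% annual interest)): balance=$5119.68 total_interest=$569.68
After 11 (deposit($500)): balance=$5619.68 total_interest=$569.68
After 12 (deposit($500)): balance=$6119.68 total_interest=$569.68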